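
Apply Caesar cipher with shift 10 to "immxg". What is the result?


Caesar cipher: shift "immxg" by 10
  'i' (pos 8) + 10 = pos 18 = 's'
  'm' (pos 12) + 10 = pos 22 = 'w'
  'm' (pos 12) + 10 = pos 22 = 'w'
  'x' (pos 23) + 10 = pos 7 = 'h'
  'g' (pos 6) + 10 = pos 16 = 'q'
Result: swwhq

swwhq


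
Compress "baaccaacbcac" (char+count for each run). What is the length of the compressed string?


Input: baaccaacbcac
Runs:
  'b' x 1 => "b1"
  'a' x 2 => "a2"
  'c' x 2 => "c2"
  'a' x 2 => "a2"
  'c' x 1 => "c1"
  'b' x 1 => "b1"
  'c' x 1 => "c1"
  'a' x 1 => "a1"
  'c' x 1 => "c1"
Compressed: "b1a2c2a2c1b1c1a1c1"
Compressed length: 18

18


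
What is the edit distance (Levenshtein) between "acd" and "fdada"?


Computing edit distance: "acd" -> "fdada"
DP table:
           f    d    a    d    a
      0    1    2    3    4    5
  a   1    1    2    2    3    4
  c   2    2    2    3    3    4
  d   3    3    2    3    3    4
Edit distance = dp[3][5] = 4

4


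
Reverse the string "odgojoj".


Input: odgojoj
Reading characters right to left:
  Position 6: 'j'
  Position 5: 'o'
  Position 4: 'j'
  Position 3: 'o'
  Position 2: 'g'
  Position 1: 'd'
  Position 0: 'o'
Reversed: jojogdo

jojogdo


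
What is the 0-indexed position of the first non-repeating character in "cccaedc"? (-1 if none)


Input: cccaedc
Character frequencies:
  'a': 1
  'c': 4
  'd': 1
  'e': 1
Scanning left to right for freq == 1:
  Position 0 ('c'): freq=4, skip
  Position 1 ('c'): freq=4, skip
  Position 2 ('c'): freq=4, skip
  Position 3 ('a'): unique! => answer = 3

3


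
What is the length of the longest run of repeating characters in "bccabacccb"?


Input: "bccabacccb"
Scanning for longest run:
  Position 1 ('c'): new char, reset run to 1
  Position 2 ('c'): continues run of 'c', length=2
  Position 3 ('a'): new char, reset run to 1
  Position 4 ('b'): new char, reset run to 1
  Position 5 ('a'): new char, reset run to 1
  Position 6 ('c'): new char, reset run to 1
  Position 7 ('c'): continues run of 'c', length=2
  Position 8 ('c'): continues run of 'c', length=3
  Position 9 ('b'): new char, reset run to 1
Longest run: 'c' with length 3

3


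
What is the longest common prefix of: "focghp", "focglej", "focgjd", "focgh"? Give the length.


Words: focghp, focglej, focgjd, focgh
  Position 0: all 'f' => match
  Position 1: all 'o' => match
  Position 2: all 'c' => match
  Position 3: all 'g' => match
  Position 4: ('h', 'l', 'j', 'h') => mismatch, stop
LCP = "focg" (length 4)

4


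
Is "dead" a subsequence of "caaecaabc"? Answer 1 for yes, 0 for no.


Check if "dead" is a subsequence of "caaecaabc"
Greedy scan:
  Position 0 ('c'): no match needed
  Position 1 ('a'): no match needed
  Position 2 ('a'): no match needed
  Position 3 ('e'): no match needed
  Position 4 ('c'): no match needed
  Position 5 ('a'): no match needed
  Position 6 ('a'): no match needed
  Position 7 ('b'): no match needed
  Position 8 ('c'): no match needed
Only matched 0/4 characters => not a subsequence

0


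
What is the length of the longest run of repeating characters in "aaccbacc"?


Input: "aaccbacc"
Scanning for longest run:
  Position 1 ('a'): continues run of 'a', length=2
  Position 2 ('c'): new char, reset run to 1
  Position 3 ('c'): continues run of 'c', length=2
  Position 4 ('b'): new char, reset run to 1
  Position 5 ('a'): new char, reset run to 1
  Position 6 ('c'): new char, reset run to 1
  Position 7 ('c'): continues run of 'c', length=2
Longest run: 'a' with length 2

2


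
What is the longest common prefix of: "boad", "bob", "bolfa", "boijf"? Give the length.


Words: boad, bob, bolfa, boijf
  Position 0: all 'b' => match
  Position 1: all 'o' => match
  Position 2: ('a', 'b', 'l', 'i') => mismatch, stop
LCP = "bo" (length 2)

2


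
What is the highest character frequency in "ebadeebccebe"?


Input: ebadeebccebe
Character counts:
  'a': 1
  'b': 3
  'c': 2
  'd': 1
  'e': 5
Maximum frequency: 5

5


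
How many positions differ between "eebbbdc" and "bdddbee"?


Comparing "eebbbdc" and "bdddbee" position by position:
  Position 0: 'e' vs 'b' => DIFFER
  Position 1: 'e' vs 'd' => DIFFER
  Position 2: 'b' vs 'd' => DIFFER
  Position 3: 'b' vs 'd' => DIFFER
  Position 4: 'b' vs 'b' => same
  Position 5: 'd' vs 'e' => DIFFER
  Position 6: 'c' vs 'e' => DIFFER
Positions that differ: 6

6


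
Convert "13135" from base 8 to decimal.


Input: "13135" in base 8
Positional expansion:
  Digit '1' (value 1) x 8^4 = 4096
  Digit '3' (value 3) x 8^3 = 1536
  Digit '1' (value 1) x 8^2 = 64
  Digit '3' (value 3) x 8^1 = 24
  Digit '5' (value 5) x 8^0 = 5
Sum = 5725

5725


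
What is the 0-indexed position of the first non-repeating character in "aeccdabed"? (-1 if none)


Input: aeccdabed
Character frequencies:
  'a': 2
  'b': 1
  'c': 2
  'd': 2
  'e': 2
Scanning left to right for freq == 1:
  Position 0 ('a'): freq=2, skip
  Position 1 ('e'): freq=2, skip
  Position 2 ('c'): freq=2, skip
  Position 3 ('c'): freq=2, skip
  Position 4 ('d'): freq=2, skip
  Position 5 ('a'): freq=2, skip
  Position 6 ('b'): unique! => answer = 6

6


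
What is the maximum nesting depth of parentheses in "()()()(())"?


Input: "()()()(())"
Tracking depth:
  Position 0 '(': depth becomes 1
  Position 1 ')': depth becomes 0
  Position 2 '(': depth becomes 1
  Position 3 ')': depth becomes 0
  Position 4 '(': depth becomes 1
  Position 5 ')': depth becomes 0
  Position 6 '(': depth becomes 1
  Position 7 '(': depth becomes 2
  Position 8 ')': depth becomes 1
  Position 9 ')': depth becomes 0
Maximum depth reached: 2

2


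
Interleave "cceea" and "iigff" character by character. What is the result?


Interleaving "cceea" and "iigff":
  Position 0: 'c' from first, 'i' from second => "ci"
  Position 1: 'c' from first, 'i' from second => "ci"
  Position 2: 'e' from first, 'g' from second => "eg"
  Position 3: 'e' from first, 'f' from second => "ef"
  Position 4: 'a' from first, 'f' from second => "af"
Result: ciciegefaf

ciciegefaf


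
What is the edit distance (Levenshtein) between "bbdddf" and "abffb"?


Computing edit distance: "bbdddf" -> "abffb"
DP table:
           a    b    f    f    b
      0    1    2    3    4    5
  b   1    1    1    2    3    4
  b   2    2    1    2    3    3
  d   3    3    2    2    3    4
  d   4    4    3    3    3    4
  d   5    5    4    4    4    4
  f   6    6    5    4    4    5
Edit distance = dp[6][5] = 5

5


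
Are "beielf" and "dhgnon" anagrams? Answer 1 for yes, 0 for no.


Strings: "beielf", "dhgnon"
Sorted first:  beefil
Sorted second: dghnno
Differ at position 0: 'b' vs 'd' => not anagrams

0


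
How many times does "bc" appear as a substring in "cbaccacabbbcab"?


Searching for "bc" in "cbaccacabbbcab"
Scanning each position:
  Position 0: "cb" => no
  Position 1: "ba" => no
  Position 2: "ac" => no
  Position 3: "cc" => no
  Position 4: "ca" => no
  Position 5: "ac" => no
  Position 6: "ca" => no
  Position 7: "ab" => no
  Position 8: "bb" => no
  Position 9: "bb" => no
  Position 10: "bc" => MATCH
  Position 11: "ca" => no
  Position 12: "ab" => no
Total occurrences: 1

1


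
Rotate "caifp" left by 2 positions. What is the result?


Input: "caifp", rotate left by 2
First 2 characters: "ca"
Remaining characters: "ifp"
Concatenate remaining + first: "ifp" + "ca" = "ifpca"

ifpca


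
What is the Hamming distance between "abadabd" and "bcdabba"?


Comparing "abadabd" and "bcdabba" position by position:
  Position 0: 'a' vs 'b' => differ
  Position 1: 'b' vs 'c' => differ
  Position 2: 'a' vs 'd' => differ
  Position 3: 'd' vs 'a' => differ
  Position 4: 'a' vs 'b' => differ
  Position 5: 'b' vs 'b' => same
  Position 6: 'd' vs 'a' => differ
Total differences (Hamming distance): 6

6


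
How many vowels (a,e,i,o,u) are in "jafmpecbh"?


Input: jafmpecbh
Checking each character:
  'j' at position 0: consonant
  'a' at position 1: vowel (running total: 1)
  'f' at position 2: consonant
  'm' at position 3: consonant
  'p' at position 4: consonant
  'e' at position 5: vowel (running total: 2)
  'c' at position 6: consonant
  'b' at position 7: consonant
  'h' at position 8: consonant
Total vowels: 2

2


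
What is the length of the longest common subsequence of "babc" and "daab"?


LCS of "babc" and "daab"
DP table:
           d    a    a    b
      0    0    0    0    0
  b   0    0    0    0    1
  a   0    0    1    1    1
  b   0    0    1    1    2
  c   0    0    1    1    2
LCS length = dp[4][4] = 2

2


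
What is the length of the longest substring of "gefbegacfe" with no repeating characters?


Input: "gefbegacfe"
Sliding window (track last position of each char):
  Position 0 ('g'): window [0,0] length 1 -- new best
  Position 1 ('e'): window [0,1] length 2 -- new best
  Position 2 ('f'): window [0,2] length 3 -- new best
  Position 3 ('b'): window [0,3] length 4 -- new best
  Position 4 ('e'): repeat (last at 1), move window start to 2
  Position 4 ('e'): window [2,4] length 3
  Position 5 ('g'): window [2,5] length 4
  Position 6 ('a'): window [2,6] length 5 -- new best
  Position 7 ('c'): window [2,7] length 6 -- new best
  Position 8 ('f'): repeat (last at 2), move window start to 3
  Position 8 ('f'): window [3,8] length 6
  Position 9 ('e'): repeat (last at 4), move window start to 5
  Position 9 ('e'): window [5,9] length 5
Longest substring with no repeats: "fbegac" with length 6

6


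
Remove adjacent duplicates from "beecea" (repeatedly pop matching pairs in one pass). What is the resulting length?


Input: beecea
Stack-based adjacent duplicate removal:
  Read 'b': push. Stack: b
  Read 'e': push. Stack: be
  Read 'e': matches stack top 'e' => pop. Stack: b
  Read 'c': push. Stack: bc
  Read 'e': push. Stack: bce
  Read 'a': push. Stack: bcea
Final stack: "bcea" (length 4)

4


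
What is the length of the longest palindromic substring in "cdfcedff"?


Input: "cdfcedff"
Checking substrings for palindromes:
  [6:8] "ff" (len 2) => palindrome
Longest palindromic substring: "ff" with length 2

2


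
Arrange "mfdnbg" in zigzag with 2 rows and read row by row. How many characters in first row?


Zigzag "mfdnbg" into 2 rows:
Placing characters:
  'm' => row 0
  'f' => row 1
  'd' => row 0
  'n' => row 1
  'b' => row 0
  'g' => row 1
Rows:
  Row 0: "mdb"
  Row 1: "fng"
First row length: 3

3


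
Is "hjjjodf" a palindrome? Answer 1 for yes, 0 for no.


Input: hjjjodf
Reversed: fdojjjh
  Compare pos 0 ('h') with pos 6 ('f'): MISMATCH
  Compare pos 1 ('j') with pos 5 ('d'): MISMATCH
  Compare pos 2 ('j') with pos 4 ('o'): MISMATCH
Result: not a palindrome

0


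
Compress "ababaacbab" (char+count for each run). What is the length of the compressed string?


Input: ababaacbab
Runs:
  'a' x 1 => "a1"
  'b' x 1 => "b1"
  'a' x 1 => "a1"
  'b' x 1 => "b1"
  'a' x 2 => "a2"
  'c' x 1 => "c1"
  'b' x 1 => "b1"
  'a' x 1 => "a1"
  'b' x 1 => "b1"
Compressed: "a1b1a1b1a2c1b1a1b1"
Compressed length: 18

18


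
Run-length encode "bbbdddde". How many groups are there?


Input: bbbdddde
Scanning for consecutive runs:
  Group 1: 'b' x 3 (positions 0-2)
  Group 2: 'd' x 4 (positions 3-6)
  Group 3: 'e' x 1 (positions 7-7)
Total groups: 3

3


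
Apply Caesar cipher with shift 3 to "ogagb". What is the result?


Caesar cipher: shift "ogagb" by 3
  'o' (pos 14) + 3 = pos 17 = 'r'
  'g' (pos 6) + 3 = pos 9 = 'j'
  'a' (pos 0) + 3 = pos 3 = 'd'
  'g' (pos 6) + 3 = pos 9 = 'j'
  'b' (pos 1) + 3 = pos 4 = 'e'
Result: rjdje

rjdje


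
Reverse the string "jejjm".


Input: jejjm
Reading characters right to left:
  Position 4: 'm'
  Position 3: 'j'
  Position 2: 'j'
  Position 1: 'e'
  Position 0: 'j'
Reversed: mjjej

mjjej


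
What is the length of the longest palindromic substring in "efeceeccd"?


Input: "efeceeccd"
Checking substrings for palindromes:
  [3:7] "ceec" (len 4) => palindrome
  [0:3] "efe" (len 3) => palindrome
  [2:5] "ece" (len 3) => palindrome
  [4:6] "ee" (len 2) => palindrome
  [6:8] "cc" (len 2) => palindrome
Longest palindromic substring: "ceec" with length 4

4


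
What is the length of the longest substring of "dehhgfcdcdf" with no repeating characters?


Input: "dehhgfcdcdf"
Sliding window (track last position of each char):
  Position 0 ('d'): window [0,0] length 1 -- new best
  Position 1 ('e'): window [0,1] length 2 -- new best
  Position 2 ('h'): window [0,2] length 3 -- new best
  Position 3 ('h'): repeat (last at 2), move window start to 3
  Position 3 ('h'): window [3,3] length 1
  Position 4 ('g'): window [3,4] length 2
  Position 5 ('f'): window [3,5] length 3
  Position 6 ('c'): window [3,6] length 4 -- new best
  Position 7 ('d'): window [3,7] length 5 -- new best
  Position 8 ('c'): repeat (last at 6), move window start to 7
  Position 8 ('c'): window [7,8] length 2
  Position 9 ('d'): repeat (last at 7), move window start to 8
  Position 9 ('d'): window [8,9] length 2
  Position 10 ('f'): window [8,10] length 3
Longest substring with no repeats: "hgfcd" with length 5

5


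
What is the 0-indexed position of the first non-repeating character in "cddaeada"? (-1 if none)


Input: cddaeada
Character frequencies:
  'a': 3
  'c': 1
  'd': 3
  'e': 1
Scanning left to right for freq == 1:
  Position 0 ('c'): unique! => answer = 0

0


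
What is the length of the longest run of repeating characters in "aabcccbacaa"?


Input: "aabcccbacaa"
Scanning for longest run:
  Position 1 ('a'): continues run of 'a', length=2
  Position 2 ('b'): new char, reset run to 1
  Position 3 ('c'): new char, reset run to 1
  Position 4 ('c'): continues run of 'c', length=2
  Position 5 ('c'): continues run of 'c', length=3
  Position 6 ('b'): new char, reset run to 1
  Position 7 ('a'): new char, reset run to 1
  Position 8 ('c'): new char, reset run to 1
  Position 9 ('a'): new char, reset run to 1
  Position 10 ('a'): continues run of 'a', length=2
Longest run: 'c' with length 3

3


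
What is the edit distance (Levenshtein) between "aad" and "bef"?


Computing edit distance: "aad" -> "bef"
DP table:
           b    e    f
      0    1    2    3
  a   1    1    2    3
  a   2    2    2    3
  d   3    3    3    3
Edit distance = dp[3][3] = 3

3


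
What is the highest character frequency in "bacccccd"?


Input: bacccccd
Character counts:
  'a': 1
  'b': 1
  'c': 5
  'd': 1
Maximum frequency: 5

5


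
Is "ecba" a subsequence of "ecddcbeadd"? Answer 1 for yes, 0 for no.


Check if "ecba" is a subsequence of "ecddcbeadd"
Greedy scan:
  Position 0 ('e'): matches sub[0] = 'e'
  Position 1 ('c'): matches sub[1] = 'c'
  Position 2 ('d'): no match needed
  Position 3 ('d'): no match needed
  Position 4 ('c'): no match needed
  Position 5 ('b'): matches sub[2] = 'b'
  Position 6 ('e'): no match needed
  Position 7 ('a'): matches sub[3] = 'a'
  Position 8 ('d'): no match needed
  Position 9 ('d'): no match needed
All 4 characters matched => is a subsequence

1


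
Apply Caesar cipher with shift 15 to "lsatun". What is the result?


Caesar cipher: shift "lsatun" by 15
  'l' (pos 11) + 15 = pos 0 = 'a'
  's' (pos 18) + 15 = pos 7 = 'h'
  'a' (pos 0) + 15 = pos 15 = 'p'
  't' (pos 19) + 15 = pos 8 = 'i'
  'u' (pos 20) + 15 = pos 9 = 'j'
  'n' (pos 13) + 15 = pos 2 = 'c'
Result: ahpijc

ahpijc


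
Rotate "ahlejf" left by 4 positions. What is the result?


Input: "ahlejf", rotate left by 4
First 4 characters: "ahle"
Remaining characters: "jf"
Concatenate remaining + first: "jf" + "ahle" = "jfahle"

jfahle


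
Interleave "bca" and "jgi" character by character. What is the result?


Interleaving "bca" and "jgi":
  Position 0: 'b' from first, 'j' from second => "bj"
  Position 1: 'c' from first, 'g' from second => "cg"
  Position 2: 'a' from first, 'i' from second => "ai"
Result: bjcgai

bjcgai


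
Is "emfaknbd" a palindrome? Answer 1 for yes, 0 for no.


Input: emfaknbd
Reversed: dbnkafme
  Compare pos 0 ('e') with pos 7 ('d'): MISMATCH
  Compare pos 1 ('m') with pos 6 ('b'): MISMATCH
  Compare pos 2 ('f') with pos 5 ('n'): MISMATCH
  Compare pos 3 ('a') with pos 4 ('k'): MISMATCH
Result: not a palindrome

0


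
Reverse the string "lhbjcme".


Input: lhbjcme
Reading characters right to left:
  Position 6: 'e'
  Position 5: 'm'
  Position 4: 'c'
  Position 3: 'j'
  Position 2: 'b'
  Position 1: 'h'
  Position 0: 'l'
Reversed: emcjbhl

emcjbhl


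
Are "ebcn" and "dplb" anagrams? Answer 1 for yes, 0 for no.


Strings: "ebcn", "dplb"
Sorted first:  bcen
Sorted second: bdlp
Differ at position 1: 'c' vs 'd' => not anagrams

0


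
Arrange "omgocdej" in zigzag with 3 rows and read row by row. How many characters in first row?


Zigzag "omgocdej" into 3 rows:
Placing characters:
  'o' => row 0
  'm' => row 1
  'g' => row 2
  'o' => row 1
  'c' => row 0
  'd' => row 1
  'e' => row 2
  'j' => row 1
Rows:
  Row 0: "oc"
  Row 1: "modj"
  Row 2: "ge"
First row length: 2

2


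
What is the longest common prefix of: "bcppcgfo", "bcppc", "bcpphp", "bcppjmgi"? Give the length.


Words: bcppcgfo, bcppc, bcpphp, bcppjmgi
  Position 0: all 'b' => match
  Position 1: all 'c' => match
  Position 2: all 'p' => match
  Position 3: all 'p' => match
  Position 4: ('c', 'c', 'h', 'j') => mismatch, stop
LCP = "bcpp" (length 4)

4


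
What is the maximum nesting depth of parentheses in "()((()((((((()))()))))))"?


Input: "()((()((((((()))()))))))"
Tracking depth:
  Position 0 '(': depth becomes 1
  Position 1 ')': depth becomes 0
  Position 2 '(': depth becomes 1
  Position 3 '(': depth becomes 2
  Position 4 '(': depth becomes 3
  Position 5 ')': depth becomes 2
  Position 6 '(': depth becomes 3
  Position 7 '(': depth becomes 4
  Position 8 '(': depth becomes 5
  Position 9 '(': depth becomes 6
  Position 10 '(': depth becomes 7
  Position 11 '(': depth becomes 8
  Position 12 '(': depth becomes 9
  Position 13 ')': depth becomes 8
  Position 14 ')': depth becomes 7
  Position 15 ')': depth becomes 6
  Position 16 '(': depth becomes 7
  Position 17 ')': depth becomes 6
  Position 18 ')': depth becomes 5
  Position 19 ')': depth becomes 4
  Position 20 ')': depth becomes 3
  Position 21 ')': depth becomes 2
  Position 22 ')': depth becomes 1
  Position 23 ')': depth becomes 0
Maximum depth reached: 9

9


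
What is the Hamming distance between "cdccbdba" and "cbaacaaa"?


Comparing "cdccbdba" and "cbaacaaa" position by position:
  Position 0: 'c' vs 'c' => same
  Position 1: 'd' vs 'b' => differ
  Position 2: 'c' vs 'a' => differ
  Position 3: 'c' vs 'a' => differ
  Position 4: 'b' vs 'c' => differ
  Position 5: 'd' vs 'a' => differ
  Position 6: 'b' vs 'a' => differ
  Position 7: 'a' vs 'a' => same
Total differences (Hamming distance): 6

6


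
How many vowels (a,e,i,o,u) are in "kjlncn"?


Input: kjlncn
Checking each character:
  'k' at position 0: consonant
  'j' at position 1: consonant
  'l' at position 2: consonant
  'n' at position 3: consonant
  'c' at position 4: consonant
  'n' at position 5: consonant
Total vowels: 0

0


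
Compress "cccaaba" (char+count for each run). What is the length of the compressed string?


Input: cccaaba
Runs:
  'c' x 3 => "c3"
  'a' x 2 => "a2"
  'b' x 1 => "b1"
  'a' x 1 => "a1"
Compressed: "c3a2b1a1"
Compressed length: 8

8


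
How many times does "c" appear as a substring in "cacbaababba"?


Searching for "c" in "cacbaababba"
Scanning each position:
  Position 0: "c" => MATCH
  Position 1: "a" => no
  Position 2: "c" => MATCH
  Position 3: "b" => no
  Position 4: "a" => no
  Position 5: "a" => no
  Position 6: "b" => no
  Position 7: "a" => no
  Position 8: "b" => no
  Position 9: "b" => no
  Position 10: "a" => no
Total occurrences: 2

2


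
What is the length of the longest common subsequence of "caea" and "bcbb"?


LCS of "caea" and "bcbb"
DP table:
           b    c    b    b
      0    0    0    0    0
  c   0    0    1    1    1
  a   0    0    1    1    1
  e   0    0    1    1    1
  a   0    0    1    1    1
LCS length = dp[4][4] = 1

1


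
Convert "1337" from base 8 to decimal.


Input: "1337" in base 8
Positional expansion:
  Digit '1' (value 1) x 8^3 = 512
  Digit '3' (value 3) x 8^2 = 192
  Digit '3' (value 3) x 8^1 = 24
  Digit '7' (value 7) x 8^0 = 7
Sum = 735

735


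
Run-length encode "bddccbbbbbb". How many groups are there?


Input: bddccbbbbbb
Scanning for consecutive runs:
  Group 1: 'b' x 1 (positions 0-0)
  Group 2: 'd' x 2 (positions 1-2)
  Group 3: 'c' x 2 (positions 3-4)
  Group 4: 'b' x 6 (positions 5-10)
Total groups: 4

4


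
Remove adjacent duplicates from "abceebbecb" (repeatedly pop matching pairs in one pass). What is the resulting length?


Input: abceebbecb
Stack-based adjacent duplicate removal:
  Read 'a': push. Stack: a
  Read 'b': push. Stack: ab
  Read 'c': push. Stack: abc
  Read 'e': push. Stack: abce
  Read 'e': matches stack top 'e' => pop. Stack: abc
  Read 'b': push. Stack: abcb
  Read 'b': matches stack top 'b' => pop. Stack: abc
  Read 'e': push. Stack: abce
  Read 'c': push. Stack: abcec
  Read 'b': push. Stack: abcecb
Final stack: "abcecb" (length 6)

6


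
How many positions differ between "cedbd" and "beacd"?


Comparing "cedbd" and "beacd" position by position:
  Position 0: 'c' vs 'b' => DIFFER
  Position 1: 'e' vs 'e' => same
  Position 2: 'd' vs 'a' => DIFFER
  Position 3: 'b' vs 'c' => DIFFER
  Position 4: 'd' vs 'd' => same
Positions that differ: 3

3


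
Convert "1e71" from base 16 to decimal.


Input: "1e71" in base 16
Positional expansion:
  Digit '1' (value 1) x 16^3 = 4096
  Digit 'e' (value 14) x 16^2 = 3584
  Digit '7' (value 7) x 16^1 = 112
  Digit '1' (value 1) x 16^0 = 1
Sum = 7793

7793


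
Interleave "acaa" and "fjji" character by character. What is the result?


Interleaving "acaa" and "fjji":
  Position 0: 'a' from first, 'f' from second => "af"
  Position 1: 'c' from first, 'j' from second => "cj"
  Position 2: 'a' from first, 'j' from second => "aj"
  Position 3: 'a' from first, 'i' from second => "ai"
Result: afcjajai

afcjajai


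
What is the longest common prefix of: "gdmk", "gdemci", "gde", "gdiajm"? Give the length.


Words: gdmk, gdemci, gde, gdiajm
  Position 0: all 'g' => match
  Position 1: all 'd' => match
  Position 2: ('m', 'e', 'e', 'i') => mismatch, stop
LCP = "gd" (length 2)

2


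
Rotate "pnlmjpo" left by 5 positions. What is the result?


Input: "pnlmjpo", rotate left by 5
First 5 characters: "pnlmj"
Remaining characters: "po"
Concatenate remaining + first: "po" + "pnlmj" = "popnlmj"

popnlmj


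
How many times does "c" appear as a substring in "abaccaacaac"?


Searching for "c" in "abaccaacaac"
Scanning each position:
  Position 0: "a" => no
  Position 1: "b" => no
  Position 2: "a" => no
  Position 3: "c" => MATCH
  Position 4: "c" => MATCH
  Position 5: "a" => no
  Position 6: "a" => no
  Position 7: "c" => MATCH
  Position 8: "a" => no
  Position 9: "a" => no
  Position 10: "c" => MATCH
Total occurrences: 4

4


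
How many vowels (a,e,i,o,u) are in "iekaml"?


Input: iekaml
Checking each character:
  'i' at position 0: vowel (running total: 1)
  'e' at position 1: vowel (running total: 2)
  'k' at position 2: consonant
  'a' at position 3: vowel (running total: 3)
  'm' at position 4: consonant
  'l' at position 5: consonant
Total vowels: 3

3


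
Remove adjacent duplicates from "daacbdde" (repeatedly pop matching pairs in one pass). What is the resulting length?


Input: daacbdde
Stack-based adjacent duplicate removal:
  Read 'd': push. Stack: d
  Read 'a': push. Stack: da
  Read 'a': matches stack top 'a' => pop. Stack: d
  Read 'c': push. Stack: dc
  Read 'b': push. Stack: dcb
  Read 'd': push. Stack: dcbd
  Read 'd': matches stack top 'd' => pop. Stack: dcb
  Read 'e': push. Stack: dcbe
Final stack: "dcbe" (length 4)

4


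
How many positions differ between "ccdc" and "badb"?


Comparing "ccdc" and "badb" position by position:
  Position 0: 'c' vs 'b' => DIFFER
  Position 1: 'c' vs 'a' => DIFFER
  Position 2: 'd' vs 'd' => same
  Position 3: 'c' vs 'b' => DIFFER
Positions that differ: 3

3


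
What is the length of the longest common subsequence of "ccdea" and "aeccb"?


LCS of "ccdea" and "aeccb"
DP table:
           a    e    c    c    b
      0    0    0    0    0    0
  c   0    0    0    1    1    1
  c   0    0    0    1    2    2
  d   0    0    0    1    2    2
  e   0    0    1    1    2    2
  a   0    1    1    1    2    2
LCS length = dp[5][5] = 2

2


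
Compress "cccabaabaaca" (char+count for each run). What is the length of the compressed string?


Input: cccabaabaaca
Runs:
  'c' x 3 => "c3"
  'a' x 1 => "a1"
  'b' x 1 => "b1"
  'a' x 2 => "a2"
  'b' x 1 => "b1"
  'a' x 2 => "a2"
  'c' x 1 => "c1"
  'a' x 1 => "a1"
Compressed: "c3a1b1a2b1a2c1a1"
Compressed length: 16

16


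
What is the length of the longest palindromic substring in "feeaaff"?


Input: "feeaaff"
Checking substrings for palindromes:
  [1:3] "ee" (len 2) => palindrome
  [3:5] "aa" (len 2) => palindrome
  [5:7] "ff" (len 2) => palindrome
Longest palindromic substring: "ee" with length 2

2


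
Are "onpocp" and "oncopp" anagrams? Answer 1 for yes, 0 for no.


Strings: "onpocp", "oncopp"
Sorted first:  cnoopp
Sorted second: cnoopp
Sorted forms match => anagrams

1


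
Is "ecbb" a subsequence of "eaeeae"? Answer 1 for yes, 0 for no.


Check if "ecbb" is a subsequence of "eaeeae"
Greedy scan:
  Position 0 ('e'): matches sub[0] = 'e'
  Position 1 ('a'): no match needed
  Position 2 ('e'): no match needed
  Position 3 ('e'): no match needed
  Position 4 ('a'): no match needed
  Position 5 ('e'): no match needed
Only matched 1/4 characters => not a subsequence

0


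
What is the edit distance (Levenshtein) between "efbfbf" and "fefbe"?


Computing edit distance: "efbfbf" -> "fefbe"
DP table:
           f    e    f    b    e
      0    1    2    3    4    5
  e   1    1    1    2    3    4
  f   2    1    2    1    2    3
  b   3    2    2    2    1    2
  f   4    3    3    2    2    2
  b   5    4    4    3    2    3
  f   6    5    5    4    3    3
Edit distance = dp[6][5] = 3

3


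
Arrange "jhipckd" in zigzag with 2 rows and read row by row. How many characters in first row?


Zigzag "jhipckd" into 2 rows:
Placing characters:
  'j' => row 0
  'h' => row 1
  'i' => row 0
  'p' => row 1
  'c' => row 0
  'k' => row 1
  'd' => row 0
Rows:
  Row 0: "jicd"
  Row 1: "hpk"
First row length: 4

4


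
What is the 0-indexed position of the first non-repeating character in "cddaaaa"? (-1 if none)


Input: cddaaaa
Character frequencies:
  'a': 4
  'c': 1
  'd': 2
Scanning left to right for freq == 1:
  Position 0 ('c'): unique! => answer = 0

0


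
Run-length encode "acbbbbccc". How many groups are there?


Input: acbbbbccc
Scanning for consecutive runs:
  Group 1: 'a' x 1 (positions 0-0)
  Group 2: 'c' x 1 (positions 1-1)
  Group 3: 'b' x 4 (positions 2-5)
  Group 4: 'c' x 3 (positions 6-8)
Total groups: 4

4


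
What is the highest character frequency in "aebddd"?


Input: aebddd
Character counts:
  'a': 1
  'b': 1
  'd': 3
  'e': 1
Maximum frequency: 3

3


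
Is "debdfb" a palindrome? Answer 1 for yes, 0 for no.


Input: debdfb
Reversed: bfdbed
  Compare pos 0 ('d') with pos 5 ('b'): MISMATCH
  Compare pos 1 ('e') with pos 4 ('f'): MISMATCH
  Compare pos 2 ('b') with pos 3 ('d'): MISMATCH
Result: not a palindrome

0


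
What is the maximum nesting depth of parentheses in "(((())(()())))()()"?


Input: "(((())(()())))()()"
Tracking depth:
  Position 0 '(': depth becomes 1
  Position 1 '(': depth becomes 2
  Position 2 '(': depth becomes 3
  Position 3 '(': depth becomes 4
  Position 4 ')': depth becomes 3
  Position 5 ')': depth becomes 2
  Position 6 '(': depth becomes 3
  Position 7 '(': depth becomes 4
  Position 8 ')': depth becomes 3
  Position 9 '(': depth becomes 4
  Position 10 ')': depth becomes 3
  Position 11 ')': depth becomes 2
  Position 12 ')': depth becomes 1
  Position 13 ')': depth becomes 0
  Position 14 '(': depth becomes 1
  Position 15 ')': depth becomes 0
  Position 16 '(': depth becomes 1
  Position 17 ')': depth becomes 0
Maximum depth reached: 4

4


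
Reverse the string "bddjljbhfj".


Input: bddjljbhfj
Reading characters right to left:
  Position 9: 'j'
  Position 8: 'f'
  Position 7: 'h'
  Position 6: 'b'
  Position 5: 'j'
  Position 4: 'l'
  Position 3: 'j'
  Position 2: 'd'
  Position 1: 'd'
  Position 0: 'b'
Reversed: jfhbjljddb

jfhbjljddb


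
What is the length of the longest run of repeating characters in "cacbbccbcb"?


Input: "cacbbccbcb"
Scanning for longest run:
  Position 1 ('a'): new char, reset run to 1
  Position 2 ('c'): new char, reset run to 1
  Position 3 ('b'): new char, reset run to 1
  Position 4 ('b'): continues run of 'b', length=2
  Position 5 ('c'): new char, reset run to 1
  Position 6 ('c'): continues run of 'c', length=2
  Position 7 ('b'): new char, reset run to 1
  Position 8 ('c'): new char, reset run to 1
  Position 9 ('b'): new char, reset run to 1
Longest run: 'b' with length 2

2


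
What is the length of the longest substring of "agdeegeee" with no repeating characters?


Input: "agdeegeee"
Sliding window (track last position of each char):
  Position 0 ('a'): window [0,0] length 1 -- new best
  Position 1 ('g'): window [0,1] length 2 -- new best
  Position 2 ('d'): window [0,2] length 3 -- new best
  Position 3 ('e'): window [0,3] length 4 -- new best
  Position 4 ('e'): repeat (last at 3), move window start to 4
  Position 4 ('e'): window [4,4] length 1
  Position 5 ('g'): window [4,5] length 2
  Position 6 ('e'): repeat (last at 4), move window start to 5
  Position 6 ('e'): window [5,6] length 2
  Position 7 ('e'): repeat (last at 6), move window start to 7
  Position 7 ('e'): window [7,7] length 1
  Position 8 ('e'): repeat (last at 7), move window start to 8
  Position 8 ('e'): window [8,8] length 1
Longest substring with no repeats: "agde" with length 4

4


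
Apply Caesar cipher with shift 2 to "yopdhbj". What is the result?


Caesar cipher: shift "yopdhbj" by 2
  'y' (pos 24) + 2 = pos 0 = 'a'
  'o' (pos 14) + 2 = pos 16 = 'q'
  'p' (pos 15) + 2 = pos 17 = 'r'
  'd' (pos 3) + 2 = pos 5 = 'f'
  'h' (pos 7) + 2 = pos 9 = 'j'
  'b' (pos 1) + 2 = pos 3 = 'd'
  'j' (pos 9) + 2 = pos 11 = 'l'
Result: aqrfjdl

aqrfjdl


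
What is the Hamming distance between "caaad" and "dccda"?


Comparing "caaad" and "dccda" position by position:
  Position 0: 'c' vs 'd' => differ
  Position 1: 'a' vs 'c' => differ
  Position 2: 'a' vs 'c' => differ
  Position 3: 'a' vs 'd' => differ
  Position 4: 'd' vs 'a' => differ
Total differences (Hamming distance): 5

5


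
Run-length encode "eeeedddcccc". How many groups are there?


Input: eeeedddcccc
Scanning for consecutive runs:
  Group 1: 'e' x 4 (positions 0-3)
  Group 2: 'd' x 3 (positions 4-6)
  Group 3: 'c' x 4 (positions 7-10)
Total groups: 3

3


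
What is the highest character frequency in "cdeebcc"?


Input: cdeebcc
Character counts:
  'b': 1
  'c': 3
  'd': 1
  'e': 2
Maximum frequency: 3

3


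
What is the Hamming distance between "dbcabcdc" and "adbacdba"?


Comparing "dbcabcdc" and "adbacdba" position by position:
  Position 0: 'd' vs 'a' => differ
  Position 1: 'b' vs 'd' => differ
  Position 2: 'c' vs 'b' => differ
  Position 3: 'a' vs 'a' => same
  Position 4: 'b' vs 'c' => differ
  Position 5: 'c' vs 'd' => differ
  Position 6: 'd' vs 'b' => differ
  Position 7: 'c' vs 'a' => differ
Total differences (Hamming distance): 7

7


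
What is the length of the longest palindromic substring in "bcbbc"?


Input: "bcbbc"
Checking substrings for palindromes:
  [1:5] "cbbc" (len 4) => palindrome
  [0:3] "bcb" (len 3) => palindrome
  [2:4] "bb" (len 2) => palindrome
Longest palindromic substring: "cbbc" with length 4

4


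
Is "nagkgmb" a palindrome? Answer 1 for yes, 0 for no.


Input: nagkgmb
Reversed: bmgkgan
  Compare pos 0 ('n') with pos 6 ('b'): MISMATCH
  Compare pos 1 ('a') with pos 5 ('m'): MISMATCH
  Compare pos 2 ('g') with pos 4 ('g'): match
Result: not a palindrome

0


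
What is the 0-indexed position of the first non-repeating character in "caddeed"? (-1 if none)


Input: caddeed
Character frequencies:
  'a': 1
  'c': 1
  'd': 3
  'e': 2
Scanning left to right for freq == 1:
  Position 0 ('c'): unique! => answer = 0

0


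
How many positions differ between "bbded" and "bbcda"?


Comparing "bbded" and "bbcda" position by position:
  Position 0: 'b' vs 'b' => same
  Position 1: 'b' vs 'b' => same
  Position 2: 'd' vs 'c' => DIFFER
  Position 3: 'e' vs 'd' => DIFFER
  Position 4: 'd' vs 'a' => DIFFER
Positions that differ: 3

3


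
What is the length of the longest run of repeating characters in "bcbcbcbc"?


Input: "bcbcbcbc"
Scanning for longest run:
  Position 1 ('c'): new char, reset run to 1
  Position 2 ('b'): new char, reset run to 1
  Position 3 ('c'): new char, reset run to 1
  Position 4 ('b'): new char, reset run to 1
  Position 5 ('c'): new char, reset run to 1
  Position 6 ('b'): new char, reset run to 1
  Position 7 ('c'): new char, reset run to 1
Longest run: 'b' with length 1

1


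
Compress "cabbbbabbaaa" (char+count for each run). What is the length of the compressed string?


Input: cabbbbabbaaa
Runs:
  'c' x 1 => "c1"
  'a' x 1 => "a1"
  'b' x 4 => "b4"
  'a' x 1 => "a1"
  'b' x 2 => "b2"
  'a' x 3 => "a3"
Compressed: "c1a1b4a1b2a3"
Compressed length: 12

12


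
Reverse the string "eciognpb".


Input: eciognpb
Reading characters right to left:
  Position 7: 'b'
  Position 6: 'p'
  Position 5: 'n'
  Position 4: 'g'
  Position 3: 'o'
  Position 2: 'i'
  Position 1: 'c'
  Position 0: 'e'
Reversed: bpngoice

bpngoice


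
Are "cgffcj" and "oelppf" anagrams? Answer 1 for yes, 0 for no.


Strings: "cgffcj", "oelppf"
Sorted first:  ccffgj
Sorted second: eflopp
Differ at position 0: 'c' vs 'e' => not anagrams

0


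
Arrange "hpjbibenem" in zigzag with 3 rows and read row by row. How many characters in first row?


Zigzag "hpjbibenem" into 3 rows:
Placing characters:
  'h' => row 0
  'p' => row 1
  'j' => row 2
  'b' => row 1
  'i' => row 0
  'b' => row 1
  'e' => row 2
  'n' => row 1
  'e' => row 0
  'm' => row 1
Rows:
  Row 0: "hie"
  Row 1: "pbbnm"
  Row 2: "je"
First row length: 3

3


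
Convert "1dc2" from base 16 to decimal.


Input: "1dc2" in base 16
Positional expansion:
  Digit '1' (value 1) x 16^3 = 4096
  Digit 'd' (value 13) x 16^2 = 3328
  Digit 'c' (value 12) x 16^1 = 192
  Digit '2' (value 2) x 16^0 = 2
Sum = 7618

7618


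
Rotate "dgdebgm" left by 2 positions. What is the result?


Input: "dgdebgm", rotate left by 2
First 2 characters: "dg"
Remaining characters: "debgm"
Concatenate remaining + first: "debgm" + "dg" = "debgmdg"

debgmdg


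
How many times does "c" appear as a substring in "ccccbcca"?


Searching for "c" in "ccccbcca"
Scanning each position:
  Position 0: "c" => MATCH
  Position 1: "c" => MATCH
  Position 2: "c" => MATCH
  Position 3: "c" => MATCH
  Position 4: "b" => no
  Position 5: "c" => MATCH
  Position 6: "c" => MATCH
  Position 7: "a" => no
Total occurrences: 6

6


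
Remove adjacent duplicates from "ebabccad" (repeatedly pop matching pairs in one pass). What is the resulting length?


Input: ebabccad
Stack-based adjacent duplicate removal:
  Read 'e': push. Stack: e
  Read 'b': push. Stack: eb
  Read 'a': push. Stack: eba
  Read 'b': push. Stack: ebab
  Read 'c': push. Stack: ebabc
  Read 'c': matches stack top 'c' => pop. Stack: ebab
  Read 'a': push. Stack: ebaba
  Read 'd': push. Stack: ebabad
Final stack: "ebabad" (length 6)

6


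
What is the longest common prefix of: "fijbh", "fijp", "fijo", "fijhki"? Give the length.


Words: fijbh, fijp, fijo, fijhki
  Position 0: all 'f' => match
  Position 1: all 'i' => match
  Position 2: all 'j' => match
  Position 3: ('b', 'p', 'o', 'h') => mismatch, stop
LCP = "fij" (length 3)

3


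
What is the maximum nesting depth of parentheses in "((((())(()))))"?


Input: "((((())(()))))"
Tracking depth:
  Position 0 '(': depth becomes 1
  Position 1 '(': depth becomes 2
  Position 2 '(': depth becomes 3
  Position 3 '(': depth becomes 4
  Position 4 '(': depth becomes 5
  Position 5 ')': depth becomes 4
  Position 6 ')': depth becomes 3
  Position 7 '(': depth becomes 4
  Position 8 '(': depth becomes 5
  Position 9 ')': depth becomes 4
  Position 10 ')': depth becomes 3
  Position 11 ')': depth becomes 2
  Position 12 ')': depth becomes 1
  Position 13 ')': depth becomes 0
Maximum depth reached: 5

5


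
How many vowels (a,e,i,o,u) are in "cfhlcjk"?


Input: cfhlcjk
Checking each character:
  'c' at position 0: consonant
  'f' at position 1: consonant
  'h' at position 2: consonant
  'l' at position 3: consonant
  'c' at position 4: consonant
  'j' at position 5: consonant
  'k' at position 6: consonant
Total vowels: 0

0


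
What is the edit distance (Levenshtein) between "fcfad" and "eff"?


Computing edit distance: "fcfad" -> "eff"
DP table:
           e    f    f
      0    1    2    3
  f   1    1    1    2
  c   2    2    2    2
  f   3    3    2    2
  a   4    4    3    3
  d   5    5    4    4
Edit distance = dp[5][3] = 4

4


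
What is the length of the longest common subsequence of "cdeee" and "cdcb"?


LCS of "cdeee" and "cdcb"
DP table:
           c    d    c    b
      0    0    0    0    0
  c   0    1    1    1    1
  d   0    1    2    2    2
  e   0    1    2    2    2
  e   0    1    2    2    2
  e   0    1    2    2    2
LCS length = dp[5][4] = 2

2


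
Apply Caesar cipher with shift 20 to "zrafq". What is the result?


Caesar cipher: shift "zrafq" by 20
  'z' (pos 25) + 20 = pos 19 = 't'
  'r' (pos 17) + 20 = pos 11 = 'l'
  'a' (pos 0) + 20 = pos 20 = 'u'
  'f' (pos 5) + 20 = pos 25 = 'z'
  'q' (pos 16) + 20 = pos 10 = 'k'
Result: tluzk

tluzk


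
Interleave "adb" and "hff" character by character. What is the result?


Interleaving "adb" and "hff":
  Position 0: 'a' from first, 'h' from second => "ah"
  Position 1: 'd' from first, 'f' from second => "df"
  Position 2: 'b' from first, 'f' from second => "bf"
Result: ahdfbf

ahdfbf


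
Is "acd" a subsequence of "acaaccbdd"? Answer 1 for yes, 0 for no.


Check if "acd" is a subsequence of "acaaccbdd"
Greedy scan:
  Position 0 ('a'): matches sub[0] = 'a'
  Position 1 ('c'): matches sub[1] = 'c'
  Position 2 ('a'): no match needed
  Position 3 ('a'): no match needed
  Position 4 ('c'): no match needed
  Position 5 ('c'): no match needed
  Position 6 ('b'): no match needed
  Position 7 ('d'): matches sub[2] = 'd'
  Position 8 ('d'): no match needed
All 3 characters matched => is a subsequence

1


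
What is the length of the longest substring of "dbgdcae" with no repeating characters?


Input: "dbgdcae"
Sliding window (track last position of each char):
  Position 0 ('d'): window [0,0] length 1 -- new best
  Position 1 ('b'): window [0,1] length 2 -- new best
  Position 2 ('g'): window [0,2] length 3 -- new best
  Position 3 ('d'): repeat (last at 0), move window start to 1
  Position 3 ('d'): window [1,3] length 3
  Position 4 ('c'): window [1,4] length 4 -- new best
  Position 5 ('a'): window [1,5] length 5 -- new best
  Position 6 ('e'): window [1,6] length 6 -- new best
Longest substring with no repeats: "bgdcae" with length 6

6


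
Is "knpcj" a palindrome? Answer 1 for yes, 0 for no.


Input: knpcj
Reversed: jcpnk
  Compare pos 0 ('k') with pos 4 ('j'): MISMATCH
  Compare pos 1 ('n') with pos 3 ('c'): MISMATCH
Result: not a palindrome

0


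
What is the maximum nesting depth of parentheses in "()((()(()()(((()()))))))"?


Input: "()((()(()()(((()()))))))"
Tracking depth:
  Position 0 '(': depth becomes 1
  Position 1 ')': depth becomes 0
  Position 2 '(': depth becomes 1
  Position 3 '(': depth becomes 2
  Position 4 '(': depth becomes 3
  Position 5 ')': depth becomes 2
  Position 6 '(': depth becomes 3
  Position 7 '(': depth becomes 4
  Position 8 ')': depth becomes 3
  Position 9 '(': depth becomes 4
  Position 10 ')': depth becomes 3
  Position 11 '(': depth becomes 4
  Position 12 '(': depth becomes 5
  Position 13 '(': depth becomes 6
  Position 14 '(': depth becomes 7
  Position 15 ')': depth becomes 6
  Position 16 '(': depth becomes 7
  Position 17 ')': depth becomes 6
  Position 18 ')': depth becomes 5
  Position 19 ')': depth becomes 4
  Position 20 ')': depth becomes 3
  Position 21 ')': depth becomes 2
  Position 22 ')': depth becomes 1
  Position 23 ')': depth becomes 0
Maximum depth reached: 7

7
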